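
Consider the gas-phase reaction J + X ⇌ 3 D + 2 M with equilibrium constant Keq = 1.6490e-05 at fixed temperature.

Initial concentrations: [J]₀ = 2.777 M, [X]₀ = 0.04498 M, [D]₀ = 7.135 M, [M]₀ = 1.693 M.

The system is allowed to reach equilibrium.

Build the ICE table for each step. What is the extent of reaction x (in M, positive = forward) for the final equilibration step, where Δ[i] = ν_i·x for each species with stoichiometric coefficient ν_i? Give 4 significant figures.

Q₀ = 8335 vs Keq = 1.6490e-05 ⇒ Q>K, reverse
Step 1:
                    J           X           D           M
  Initial       2.777     0.04498       7.135       1.693
  Change       0.8461      0.8461      -2.538      -1.692
  Equil         3.623      0.8911       4.597  7.4039e-04
  solve Keq expr → x = -0.8461; check Q = 1.6490e-05

x = -0.8461 M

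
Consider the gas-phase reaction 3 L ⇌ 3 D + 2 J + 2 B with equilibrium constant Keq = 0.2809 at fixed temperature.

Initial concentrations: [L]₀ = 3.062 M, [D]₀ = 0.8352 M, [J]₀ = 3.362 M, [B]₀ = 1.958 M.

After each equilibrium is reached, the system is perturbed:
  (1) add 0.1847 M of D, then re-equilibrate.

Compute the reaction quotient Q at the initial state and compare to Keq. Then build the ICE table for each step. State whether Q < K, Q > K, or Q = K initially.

Q₀ = 0.8794 vs Keq = 0.2809 ⇒ Q>K, reverse
Step 1:
                   L          D          J          B
  I            3.062     0.8352      3.362      1.958
  C           0.1864    -0.1864    -0.1242    -0.1242
  E            3.248     0.6488      3.238      1.834
  solve Keq expr → x = -0.06212; check Q = 0.2809
Then add 0.1847 M of D.
Step 2:
                   L          D          J          B
  I            3.248     0.8335      3.238      1.834
  C           0.1259    -0.1259   -0.08393   -0.08393
  E            3.374     0.7076      3.154       1.75
  solve Keq expr → x = -0.04196; check Q = 0.2809

Q₀ = 0.8794; Q > K (proceeds reverse)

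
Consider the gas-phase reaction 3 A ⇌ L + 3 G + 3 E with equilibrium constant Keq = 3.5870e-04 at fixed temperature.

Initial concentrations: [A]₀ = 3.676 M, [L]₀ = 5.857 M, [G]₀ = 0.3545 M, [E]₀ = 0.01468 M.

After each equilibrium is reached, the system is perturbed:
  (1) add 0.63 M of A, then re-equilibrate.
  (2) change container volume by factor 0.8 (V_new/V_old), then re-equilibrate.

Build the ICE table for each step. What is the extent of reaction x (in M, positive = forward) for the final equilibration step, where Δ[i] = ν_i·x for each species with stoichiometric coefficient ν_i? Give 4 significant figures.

Q₀ = 1.6618e-08 vs Keq = 3.5870e-04 ⇒ Q<K, forward
Step 1:
                  A         L         G         E
  init        3.676     5.857    0.3545   0.01468
  Δ          -0.221   0.07366     0.221     0.221
  eq          3.455     5.931    0.5755    0.2357
  solve Keq expr → x = 0.07366; check Q = 3.5870e-04
Then add 0.63 M of A.
Step 2:
                  A         L         G         E
  init        4.085     5.931    0.5755    0.2357
  Δ        -0.02806  0.009352   0.02806   0.02806
  eq          4.057      5.94    0.6035    0.2637
  solve Keq expr → x = 0.009352; check Q = 3.5870e-04
Then change container volume by factor 0.8 (V_new/V_old).
Step 3:
                  A         L         G         E
  init        5.071     7.425    0.7544    0.3296
  Δ          0.0602  -0.02007   -0.0602   -0.0602
  eq          5.131     7.405    0.6942    0.2694
  solve Keq expr → x = -0.02007; check Q = 3.5870e-04

x = -0.02007 M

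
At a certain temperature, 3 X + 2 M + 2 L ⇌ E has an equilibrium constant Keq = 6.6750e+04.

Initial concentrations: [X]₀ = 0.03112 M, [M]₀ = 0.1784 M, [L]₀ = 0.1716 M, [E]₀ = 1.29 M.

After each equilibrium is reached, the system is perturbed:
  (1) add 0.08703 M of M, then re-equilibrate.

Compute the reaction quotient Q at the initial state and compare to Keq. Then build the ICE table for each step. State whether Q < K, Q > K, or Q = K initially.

Q₀ = 4.5672e+07; Q > K (proceeds reverse)

Q₀ = 4.5672e+07 vs Keq = 6.6750e+04 ⇒ Q>K, reverse
Step 1:
                  X         M         L         E
  init      0.03112    0.1784    0.1716      1.29
  Δ          0.1283   0.08556   0.08556  -0.04278
  eq         0.1595     0.264    0.2572     1.247
  solve Keq expr → x = -0.04278; check Q = 6.6750e+04
Then add 0.08703 M of M.
Step 2:
                  X         M         L         E
  init       0.1595     0.351    0.2572     1.247
  Δ        -0.01931  -0.01288  -0.01288  0.006438
  eq         0.1402    0.3381    0.2443     1.254
  solve Keq expr → x = 0.006438; check Q = 6.6750e+04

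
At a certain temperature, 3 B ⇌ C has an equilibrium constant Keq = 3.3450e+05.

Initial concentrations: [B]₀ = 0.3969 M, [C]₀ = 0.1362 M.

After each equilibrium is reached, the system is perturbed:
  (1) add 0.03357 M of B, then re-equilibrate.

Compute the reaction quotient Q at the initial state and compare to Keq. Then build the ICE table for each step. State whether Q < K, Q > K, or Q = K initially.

Q₀ = 2.178; Q < K (proceeds forward)

Q₀ = 2.178 vs Keq = 3.3450e+05 ⇒ Q<K, forward
Step 1:
                   B          C
  Initial     0.3969     0.1362
  Change     -0.3876     0.1292
  Equil     0.009258     0.2654
  solve Keq expr → x = 0.1292; check Q = 3.3450e+05
Then add 0.03357 M of B.
Step 2:
                   B          C
  Initial    0.04283     0.2654
  Change    -0.03344    0.01115
  Equil     0.009386     0.2766
  solve Keq expr → x = 0.01115; check Q = 3.3450e+05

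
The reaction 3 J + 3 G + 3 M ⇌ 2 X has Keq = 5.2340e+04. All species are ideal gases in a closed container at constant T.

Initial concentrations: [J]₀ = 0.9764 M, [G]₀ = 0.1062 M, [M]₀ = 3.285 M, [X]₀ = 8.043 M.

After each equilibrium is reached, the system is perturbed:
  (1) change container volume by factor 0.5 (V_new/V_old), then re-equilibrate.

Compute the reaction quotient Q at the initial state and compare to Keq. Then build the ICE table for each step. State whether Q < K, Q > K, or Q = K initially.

Q₀ = 1637 vs Keq = 5.2340e+04 ⇒ Q<K, forward
Step 1:
                  J         G         M         X
  Initial    0.9764    0.1062     3.285     8.043
  Change   -0.06927  -0.06927  -0.06927   0.04618
  Equil      0.9071   0.03693     3.216     8.089
  solve Keq expr → x = 0.02309; check Q = 5.2340e+04
Then change container volume by factor 0.5 (V_new/V_old).
Step 2:
                  J         G         M         X
  Initial     1.814   0.07386     6.431     16.18
  Change   -0.05855  -0.05855  -0.05855   0.03903
  Equil       1.756   0.01531     6.373     16.22
  solve Keq expr → x = 0.01952; check Q = 5.2340e+04

Q₀ = 1637; Q < K (proceeds forward)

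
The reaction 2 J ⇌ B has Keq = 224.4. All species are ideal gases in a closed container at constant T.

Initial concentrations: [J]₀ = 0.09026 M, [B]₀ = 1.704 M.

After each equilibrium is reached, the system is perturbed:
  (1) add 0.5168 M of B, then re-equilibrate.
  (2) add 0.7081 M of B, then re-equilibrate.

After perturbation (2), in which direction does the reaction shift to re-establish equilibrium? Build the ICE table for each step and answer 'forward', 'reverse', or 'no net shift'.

Direction: reverse

Q₀ = 209.2 vs Keq = 224.4 ⇒ Q<K, forward
Step 1:
                   J          B
  Initial    0.09026      1.704
  Change   -0.003079    0.00154
  Equil      0.08718      1.706
  solve Keq expr → x = 0.00154; check Q = 224.4
Then add 0.5168 M of B.
Step 2:
                   J          B
  Initial    0.08718      2.222
  Change      0.0122    -0.0061
  Equil      0.09938      2.216
  solve Keq expr → x = -0.0061; check Q = 224.4
Then add 0.7081 M of B.
Step 3:
                   J          B
  Initial    0.09938      2.924
  Change     0.01463  -0.007317
  Equil        0.114      2.917
  solve Keq expr → x = -0.007317; check Q = 224.4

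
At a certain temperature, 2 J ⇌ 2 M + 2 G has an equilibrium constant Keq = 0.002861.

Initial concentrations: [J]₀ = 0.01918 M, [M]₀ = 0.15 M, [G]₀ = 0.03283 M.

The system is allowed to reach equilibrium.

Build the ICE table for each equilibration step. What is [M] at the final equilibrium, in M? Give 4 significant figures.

Q₀ = 0.06592 vs Keq = 0.002861 ⇒ Q>K, reverse
Step 1:
                    J           M           G
  Initial     0.01918        0.15     0.03283
  Change      0.01784    -0.01784    -0.01784
  Equil       0.03702      0.1322     0.01499
  solve Keq expr → x = -0.008922; check Q = 0.002861

[M]_eq = 0.1322 M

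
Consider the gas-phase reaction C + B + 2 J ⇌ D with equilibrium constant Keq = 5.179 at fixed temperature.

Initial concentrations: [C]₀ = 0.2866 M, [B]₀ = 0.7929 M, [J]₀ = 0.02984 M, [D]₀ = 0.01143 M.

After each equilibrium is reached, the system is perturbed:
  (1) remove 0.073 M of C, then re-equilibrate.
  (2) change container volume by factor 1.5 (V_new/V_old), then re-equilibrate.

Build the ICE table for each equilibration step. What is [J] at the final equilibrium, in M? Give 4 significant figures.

Q₀ = 56.49 vs Keq = 5.179 ⇒ Q>K, reverse
Step 1:
                   C          B          J          D
  I           0.2866     0.7929    0.02984    0.01143
  C         0.008695   0.008695    0.01739  -0.008695
  E           0.2953     0.8016    0.04723   0.002735
  solve Keq expr → x = -0.008695; check Q = 5.179
Then remove 0.073 M of C.
Step 2:
                   C          B          J          D
  I           0.2223     0.8016    0.04723   0.002735
  C       5.6865e-04 5.6865e-04   0.001137 -5.6865e-04
  E           0.2229     0.8022    0.04837   0.002166
  solve Keq expr → x = -5.6865e-04; check Q = 5.179
Then change container volume by factor 1.5 (V_new/V_old).
Step 3:
                   C          B          J          D
  I           0.1486     0.5348    0.03225   0.001444
  C       9.5974e-04 9.5974e-04   0.001919 -9.5974e-04
  E           0.1495     0.5357    0.03416 4.8428e-04
  solve Keq expr → x = -9.5974e-04; check Q = 5.179

[J]_eq = 0.03416 M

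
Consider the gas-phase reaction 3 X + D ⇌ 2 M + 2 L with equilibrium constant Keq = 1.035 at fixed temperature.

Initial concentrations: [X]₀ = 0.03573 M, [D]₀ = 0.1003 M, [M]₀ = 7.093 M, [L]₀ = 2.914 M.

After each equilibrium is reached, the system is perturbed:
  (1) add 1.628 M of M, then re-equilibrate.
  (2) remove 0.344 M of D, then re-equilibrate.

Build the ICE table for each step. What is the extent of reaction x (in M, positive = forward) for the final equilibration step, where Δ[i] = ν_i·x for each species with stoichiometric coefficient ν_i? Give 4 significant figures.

Q₀ = 9.3377e+07 vs Keq = 1.035 ⇒ Q>K, reverse
Step 1:
                    X           D           M           L
  init        0.03573      0.1003       7.093       2.914
  Δ              2.87      0.9568      -1.914      -1.914
  eq            2.906       1.057       5.179           1
  solve Keq expr → x = -0.9568; check Q = 1.035
Then add 1.628 M of M.
Step 2:
                    X           D           M           L
  init          2.906       1.057       6.807           1
  Δ            0.1867     0.06223     -0.1245     -0.1245
  eq            3.093       1.119       6.683       0.876
  solve Keq expr → x = -0.06223; check Q = 1.035
Then remove 0.344 M of D.
Step 3:
                    X           D           M           L
  init          3.093      0.7753       6.683       0.876
  Δ             0.116     0.03866    -0.07732    -0.07732
  eq            3.209       0.814       6.606      0.7987
  solve Keq expr → x = -0.03866; check Q = 1.035

x = -0.03866 M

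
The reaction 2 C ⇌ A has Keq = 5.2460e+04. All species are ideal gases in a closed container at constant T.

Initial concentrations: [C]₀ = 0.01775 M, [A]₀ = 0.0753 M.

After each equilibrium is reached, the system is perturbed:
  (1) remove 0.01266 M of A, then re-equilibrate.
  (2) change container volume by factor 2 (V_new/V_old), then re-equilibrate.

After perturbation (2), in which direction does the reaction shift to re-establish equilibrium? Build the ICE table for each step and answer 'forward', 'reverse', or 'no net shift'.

Direction: reverse

Q₀ = 239 vs Keq = 5.2460e+04 ⇒ Q<K, forward
Step 1:
                  C         A
  Initial   0.01775    0.0753
  Change   -0.01649  0.008244
  Equil    0.001262   0.08354
  solve Keq expr → x = 0.008244; check Q = 5.2460e+04
Then remove 0.01266 M of A.
Step 2:
                  C         A
  Initial  0.001262   0.07088
  Change  -9.9136e-05 4.9568e-05
  Equil    0.001163   0.07093
  solve Keq expr → x = 4.9568e-05; check Q = 5.2460e+04
Then change container volume by factor 2 (V_new/V_old).
Step 3:
                  C         A
  Initial 5.8141e-04   0.03547
  Change  2.3944e-04 -1.1972e-04
  Equil   8.2085e-04   0.03535
  solve Keq expr → x = -1.1972e-04; check Q = 5.2460e+04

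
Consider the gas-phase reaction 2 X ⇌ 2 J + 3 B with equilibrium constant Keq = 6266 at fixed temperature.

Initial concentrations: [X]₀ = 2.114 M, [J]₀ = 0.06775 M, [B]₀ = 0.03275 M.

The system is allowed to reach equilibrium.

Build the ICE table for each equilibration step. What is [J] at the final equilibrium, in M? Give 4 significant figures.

[J]_eq = 2.047 M

Q₀ = 3.6078e-08 vs Keq = 6266 ⇒ Q<K, forward
Step 1:
                  X         J         B
  init        2.114   0.06775   0.03275
  Δ          -1.979     1.979     2.969
  eq         0.1345     2.047     3.002
  solve Keq expr → x = 0.9897; check Q = 6266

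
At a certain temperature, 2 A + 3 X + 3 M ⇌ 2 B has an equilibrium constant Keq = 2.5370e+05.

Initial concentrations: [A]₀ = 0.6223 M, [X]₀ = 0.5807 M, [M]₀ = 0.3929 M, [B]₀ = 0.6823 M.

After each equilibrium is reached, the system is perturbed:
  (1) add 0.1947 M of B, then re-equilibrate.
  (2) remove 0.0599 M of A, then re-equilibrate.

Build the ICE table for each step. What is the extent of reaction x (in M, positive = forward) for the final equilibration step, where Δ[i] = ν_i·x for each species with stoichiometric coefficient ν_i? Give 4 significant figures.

Q₀ = 101.2 vs Keq = 2.5370e+05 ⇒ Q<K, forward
Step 1:
                   A          X          M          B
  Initial     0.6223     0.5807     0.3929     0.6823
  Change     -0.2004    -0.3006    -0.3006     0.2004
  Equil       0.4219     0.2801    0.09227     0.8827
  solve Keq expr → x = 0.1002; check Q = 2.5370e+05
Then add 0.1947 M of B.
Step 2:
                   A          X          M          B
  Initial     0.4219     0.2801    0.09227      1.077
  Change    0.005777   0.008665   0.008665  -0.005777
  Equil       0.4277     0.2887     0.1009      1.072
  solve Keq expr → x = -0.002888; check Q = 2.5370e+05
Then remove 0.0599 M of A.
Step 3:
                   A          X          M          B
  Initial     0.3678     0.2887     0.1009      1.072
  Change    0.004586   0.006879   0.006879  -0.004586
  Equil       0.3723     0.2956     0.1078      1.067
  solve Keq expr → x = -0.002293; check Q = 2.5370e+05

x = -0.002293 M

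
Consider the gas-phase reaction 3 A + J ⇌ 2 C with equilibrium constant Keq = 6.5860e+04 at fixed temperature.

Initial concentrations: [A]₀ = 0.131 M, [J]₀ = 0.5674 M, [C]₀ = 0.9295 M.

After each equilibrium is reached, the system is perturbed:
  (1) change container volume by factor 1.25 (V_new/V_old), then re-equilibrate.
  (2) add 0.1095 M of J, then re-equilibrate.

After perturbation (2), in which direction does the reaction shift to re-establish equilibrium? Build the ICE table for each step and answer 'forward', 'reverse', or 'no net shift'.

Q₀ = 677.3 vs Keq = 6.5860e+04 ⇒ Q<K, forward
Step 1:
                    A           J           C
  Initial       0.131      0.5674      0.9295
  Change      -0.1005    -0.03352     0.06703
  Equil       0.03045      0.5339      0.9965
  solve Keq expr → x = 0.03352; check Q = 6.5860e+04
Then change container volume by factor 1.25 (V_new/V_old).
Step 2:
                    A           J           C
  Initial     0.02436      0.4271      0.7972
  Change      0.00382    0.001273   -0.002546
  Equil       0.02818      0.4284      0.7947
  solve Keq expr → x = -0.001273; check Q = 6.5860e+04
Then add 0.1095 M of J.
Step 3:
                    A           J           C
  Initial     0.02818      0.5379      0.7947
  Change    -0.002019 -6.7294e-04    0.001346
  Equil       0.02616      0.5372       0.796
  solve Keq expr → x = 6.7294e-04; check Q = 6.5860e+04

Direction: forward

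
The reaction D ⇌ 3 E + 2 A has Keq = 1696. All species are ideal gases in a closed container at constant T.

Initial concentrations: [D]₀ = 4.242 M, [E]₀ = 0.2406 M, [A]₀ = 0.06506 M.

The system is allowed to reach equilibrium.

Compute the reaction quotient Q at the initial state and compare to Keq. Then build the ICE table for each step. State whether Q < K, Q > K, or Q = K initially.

Q₀ = 1.3898e-05; Q < K (proceeds forward)

Q₀ = 1.3898e-05 vs Keq = 1696 ⇒ Q<K, forward
Step 1:
                   D          E          A
  init         4.242     0.2406    0.06506
  Δ           -1.981      5.943      3.962
  eq           2.261      6.184      4.027
  solve Keq expr → x = 1.981; check Q = 1696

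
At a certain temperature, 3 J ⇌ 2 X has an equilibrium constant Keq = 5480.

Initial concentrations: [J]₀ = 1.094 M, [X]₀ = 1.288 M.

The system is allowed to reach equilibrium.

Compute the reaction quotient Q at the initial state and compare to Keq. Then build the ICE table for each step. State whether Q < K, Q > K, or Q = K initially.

Q₀ = 1.267; Q < K (proceeds forward)

Q₀ = 1.267 vs Keq = 5480 ⇒ Q<K, forward
Step 1:
                  J         X
  Initial     1.094     1.288
  Change     -1.005    0.6701
  Equil     0.08878     1.958
  solve Keq expr → x = 0.3351; check Q = 5480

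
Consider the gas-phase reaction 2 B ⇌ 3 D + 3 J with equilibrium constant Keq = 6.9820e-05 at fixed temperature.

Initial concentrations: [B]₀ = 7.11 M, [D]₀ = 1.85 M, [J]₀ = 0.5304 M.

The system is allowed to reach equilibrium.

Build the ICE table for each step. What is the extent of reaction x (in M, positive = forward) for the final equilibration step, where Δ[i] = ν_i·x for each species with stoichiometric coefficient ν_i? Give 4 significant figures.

Q₀ = 0.01869 vs Keq = 6.9820e-05 ⇒ Q>K, reverse
Step 1:
                   B          D          J
  I             7.11       1.85     0.5304
  C           0.2807    -0.4211    -0.4211
  E            7.391      1.429     0.1093
  solve Keq expr → x = -0.1404; check Q = 6.9820e-05

x = -0.1404 M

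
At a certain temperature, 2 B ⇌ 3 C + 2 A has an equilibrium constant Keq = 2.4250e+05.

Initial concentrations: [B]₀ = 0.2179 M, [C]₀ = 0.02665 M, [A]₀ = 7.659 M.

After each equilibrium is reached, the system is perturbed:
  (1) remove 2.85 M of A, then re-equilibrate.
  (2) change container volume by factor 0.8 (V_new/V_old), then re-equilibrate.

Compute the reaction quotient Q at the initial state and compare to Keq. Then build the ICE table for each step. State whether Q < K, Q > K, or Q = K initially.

Q₀ = 0.02338; Q < K (proceeds forward)

Q₀ = 0.02338 vs Keq = 2.4250e+05 ⇒ Q<K, forward
Step 1:
                   B          C          A
  Initial     0.2179    0.02665      7.659
  Change     -0.2146     0.3219     0.2146
  Equil      0.00329     0.3486      7.874
  solve Keq expr → x = 0.1073; check Q = 2.4250e+05
Then remove 2.85 M of A.
Step 2:
                   B          C          A
  Initial    0.00329     0.3486      5.024
  Change   -0.001175   0.001762   0.001175
  Equil     0.002116     0.3503      5.025
  solve Keq expr → x = 5.8729e-04; check Q = 2.4250e+05
Then change container volume by factor 0.8 (V_new/V_old).
Step 3:
                   B          C          A
  Initial   0.002645     0.4379      6.281
  Change    0.001031  -0.001547  -0.001031
  Equil     0.003676     0.4364       6.28
  solve Keq expr → x = -5.1561e-04; check Q = 2.4250e+05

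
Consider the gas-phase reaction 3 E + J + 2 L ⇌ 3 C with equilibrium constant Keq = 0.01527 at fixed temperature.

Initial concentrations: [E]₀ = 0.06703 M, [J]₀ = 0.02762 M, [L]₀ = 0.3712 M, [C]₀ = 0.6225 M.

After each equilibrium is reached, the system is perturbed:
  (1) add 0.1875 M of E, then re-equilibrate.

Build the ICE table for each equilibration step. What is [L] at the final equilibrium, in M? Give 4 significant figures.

Q₀ = 2.1046e+05 vs Keq = 0.01527 ⇒ Q>K, reverse
Step 1:
                  E         J         L         C
  Initial   0.06703   0.02762    0.3712    0.6225
  Change     0.5484    0.1828    0.3656   -0.5484
  Equil      0.6154    0.2104    0.7368   0.07409
  solve Keq expr → x = -0.1828; check Q = 0.01527
Then add 0.1875 M of E.
Step 2:
                  E         J         L         C
  Initial    0.8029    0.2104    0.7368   0.07409
  Change   -0.01839  -0.00613  -0.01226   0.01839
  Equil      0.7846    0.2043    0.7245   0.09248
  solve Keq expr → x = 0.00613; check Q = 0.01527

[L]_eq = 0.7245 M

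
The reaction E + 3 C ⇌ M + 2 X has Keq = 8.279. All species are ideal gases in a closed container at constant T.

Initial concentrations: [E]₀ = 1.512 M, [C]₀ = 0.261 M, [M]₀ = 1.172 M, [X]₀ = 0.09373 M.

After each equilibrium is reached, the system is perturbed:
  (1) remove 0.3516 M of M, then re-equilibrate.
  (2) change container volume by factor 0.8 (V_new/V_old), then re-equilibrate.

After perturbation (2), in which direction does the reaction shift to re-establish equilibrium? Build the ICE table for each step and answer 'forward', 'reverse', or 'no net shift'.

Q₀ = 0.383 vs Keq = 8.279 ⇒ Q<K, forward
Step 1:
                  E         C         M         X
  Initial     1.512     0.261     1.172   0.09373
  Change   -0.03922   -0.1177   0.03922   0.07844
  Equil       1.473    0.1433     1.211    0.1722
  solve Keq expr → x = 0.03922; check Q = 8.279
Then remove 0.3516 M of M.
Step 2:
                  E         C         M         X
  Initial     1.473    0.1433    0.8596    0.1722
  Change   -0.00381  -0.01143   0.00381  0.007619
  Equil       1.469    0.1319    0.8634    0.1798
  solve Keq expr → x = 0.00381; check Q = 8.279
Then change container volume by factor 0.8 (V_new/V_old).
Step 3:
                  E         C         M         X
  Initial     1.836    0.1649     1.079    0.2247
  Change  -0.002969 -0.008908  0.002969  0.005938
  Equil       1.833     0.156     1.082    0.2307
  solve Keq expr → x = 0.002969; check Q = 8.279

Direction: forward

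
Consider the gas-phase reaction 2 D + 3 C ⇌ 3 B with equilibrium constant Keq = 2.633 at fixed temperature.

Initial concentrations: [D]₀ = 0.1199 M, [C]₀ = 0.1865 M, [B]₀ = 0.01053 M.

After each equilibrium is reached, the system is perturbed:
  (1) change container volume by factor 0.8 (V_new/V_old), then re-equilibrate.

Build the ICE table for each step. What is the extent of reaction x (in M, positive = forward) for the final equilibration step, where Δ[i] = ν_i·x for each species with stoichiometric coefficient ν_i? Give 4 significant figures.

x = 0.001897 M

Q₀ = 0.01252 vs Keq = 2.633 ⇒ Q<K, forward
Step 1:
                   D          C          B
  init        0.1199     0.1865    0.01053
  Δ         -0.02267     -0.034      0.034
  eq         0.09723     0.1525    0.04453
  solve Keq expr → x = 0.01133; check Q = 2.633
Then change container volume by factor 0.8 (V_new/V_old).
Step 2:
                   D          C          B
  init        0.1215     0.1906    0.05566
  Δ        -0.003793   -0.00569    0.00569
  eq          0.1177     0.1849    0.06135
  solve Keq expr → x = 0.001897; check Q = 2.633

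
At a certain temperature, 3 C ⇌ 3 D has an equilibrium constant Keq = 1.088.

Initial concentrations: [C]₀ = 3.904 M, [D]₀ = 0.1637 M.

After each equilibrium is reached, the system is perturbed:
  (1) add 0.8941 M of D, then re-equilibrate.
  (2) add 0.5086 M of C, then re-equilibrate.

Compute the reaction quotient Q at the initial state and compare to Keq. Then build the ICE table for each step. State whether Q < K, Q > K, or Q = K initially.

Q₀ = 7.3725e-05; Q < K (proceeds forward)

Q₀ = 7.3725e-05 vs Keq = 1.088 ⇒ Q<K, forward
Step 1:
                   C          D
  Initial      3.904     0.1637
  Change      -1.899      1.899
  Equil        2.005      2.062
  solve Keq expr → x = 0.6329; check Q = 1.088
Then add 0.8941 M of D.
Step 2:
                   C          D
  Initial      2.005      2.957
  Change      0.4408    -0.4408
  Equil        2.446      2.516
  solve Keq expr → x = -0.1469; check Q = 1.088
Then add 0.5086 M of C.
Step 3:
                   C          D
  Initial      2.955      2.516
  Change     -0.2579     0.2579
  Equil        2.697      2.774
  solve Keq expr → x = 0.08596; check Q = 1.088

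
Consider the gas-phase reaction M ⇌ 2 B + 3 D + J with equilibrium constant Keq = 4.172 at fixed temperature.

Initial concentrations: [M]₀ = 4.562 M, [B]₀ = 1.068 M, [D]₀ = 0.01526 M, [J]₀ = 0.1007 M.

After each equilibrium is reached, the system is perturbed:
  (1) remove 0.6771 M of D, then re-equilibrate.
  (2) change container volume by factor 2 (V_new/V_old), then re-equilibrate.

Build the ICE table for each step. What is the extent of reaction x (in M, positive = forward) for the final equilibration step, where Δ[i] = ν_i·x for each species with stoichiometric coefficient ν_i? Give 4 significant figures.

Q₀ = 8.9471e-08 vs Keq = 4.172 ⇒ Q<K, forward
Step 1:
                    M           B           D           J
  init          4.562       1.068     0.01526      0.1007
  Δ           -0.5691       1.138       1.707      0.5691
  eq            3.993       2.206       1.722      0.6698
  solve Keq expr → x = 0.5691; check Q = 4.172
Then remove 0.6771 M of D.
Step 2:
                    M           B           D           J
  init          3.993       2.206       1.045      0.6698
  Δ           -0.1422      0.2844      0.4267      0.1422
  eq            3.851       2.491       1.472       0.812
  solve Keq expr → x = 0.1422; check Q = 4.172
Then change container volume by factor 2 (V_new/V_old).
Step 3:
                    M           B           D           J
  init          1.925       1.245       0.736       0.406
  Δ           -0.2561      0.5123      0.7684      0.2561
  eq            1.669       1.758       1.504      0.6621
  solve Keq expr → x = 0.2561; check Q = 4.172

x = 0.2561 M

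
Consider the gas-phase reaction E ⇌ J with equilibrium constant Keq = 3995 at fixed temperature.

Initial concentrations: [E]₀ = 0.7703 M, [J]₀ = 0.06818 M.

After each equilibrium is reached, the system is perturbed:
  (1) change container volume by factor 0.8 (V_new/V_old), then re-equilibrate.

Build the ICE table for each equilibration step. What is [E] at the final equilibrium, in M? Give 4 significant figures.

[E]_eq = 2.6229e-04 M

Q₀ = 0.08851 vs Keq = 3995 ⇒ Q<K, forward
Step 1:
                  E         J
  init       0.7703   0.06818
  Δ         -0.7701    0.7701
  eq      2.0983e-04    0.8383
  solve Keq expr → x = 0.7701; check Q = 3995
Then change container volume by factor 0.8 (V_new/V_old).
Step 2:
                  E         J
  init    2.6229e-04     1.048
  Δ               0         0
  eq      2.6229e-04     1.048
  solve Keq expr → x = 0; check Q = 3995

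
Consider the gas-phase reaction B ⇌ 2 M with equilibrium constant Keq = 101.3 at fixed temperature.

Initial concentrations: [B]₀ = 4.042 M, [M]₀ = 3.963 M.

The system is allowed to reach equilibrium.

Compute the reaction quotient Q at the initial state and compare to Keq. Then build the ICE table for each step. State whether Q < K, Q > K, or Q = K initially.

Q₀ = 3.886 vs Keq = 101.3 ⇒ Q<K, forward
Step 1:
                  B         M
  I           4.042     3.963
  C          -3.045     6.089
  E          0.9975     10.05
  solve Keq expr → x = 3.045; check Q = 101.3

Q₀ = 3.886; Q < K (proceeds forward)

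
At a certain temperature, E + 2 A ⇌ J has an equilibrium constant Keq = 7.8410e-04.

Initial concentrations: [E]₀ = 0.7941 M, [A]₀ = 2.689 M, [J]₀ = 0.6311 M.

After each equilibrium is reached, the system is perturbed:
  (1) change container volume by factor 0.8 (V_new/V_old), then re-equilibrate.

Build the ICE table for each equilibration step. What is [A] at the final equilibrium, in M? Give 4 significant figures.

[A]_eq = 4.874 M

Q₀ = 0.1099 vs Keq = 7.8410e-04 ⇒ Q>K, reverse
Step 1:
                  E         A         J
  I          0.7941     2.689    0.6311
  C          0.6142     1.228   -0.6142
  E           1.408     3.917   0.01694
  solve Keq expr → x = -0.6142; check Q = 7.8410e-04
Then change container volume by factor 0.8 (V_new/V_old).
Step 2:
                  E         A         J
  I            1.76     4.897   0.02118
  C        -0.01139  -0.02279   0.01139
  E           1.749     4.874   0.03258
  solve Keq expr → x = 0.01139; check Q = 7.8410e-04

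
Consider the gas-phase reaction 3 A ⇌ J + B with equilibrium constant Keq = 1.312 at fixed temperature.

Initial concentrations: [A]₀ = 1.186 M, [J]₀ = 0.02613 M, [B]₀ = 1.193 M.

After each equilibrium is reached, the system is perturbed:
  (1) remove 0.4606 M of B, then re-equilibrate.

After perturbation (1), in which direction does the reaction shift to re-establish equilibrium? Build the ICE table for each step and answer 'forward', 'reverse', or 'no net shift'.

Q₀ = 0.01869 vs Keq = 1.312 ⇒ Q<K, forward
Step 1:
                    A           J           B
  I             1.186     0.02613       1.193
  C           -0.5738      0.1913      0.1913
  E            0.6122      0.2174       1.384
  solve Keq expr → x = 0.1913; check Q = 1.312
Then remove 0.4606 M of B.
Step 2:
                    A           J           B
  I            0.6122      0.2174      0.9237
  C          -0.05801     0.01934     0.01934
  E            0.5541      0.2367       0.943
  solve Keq expr → x = 0.01934; check Q = 1.312

Direction: forward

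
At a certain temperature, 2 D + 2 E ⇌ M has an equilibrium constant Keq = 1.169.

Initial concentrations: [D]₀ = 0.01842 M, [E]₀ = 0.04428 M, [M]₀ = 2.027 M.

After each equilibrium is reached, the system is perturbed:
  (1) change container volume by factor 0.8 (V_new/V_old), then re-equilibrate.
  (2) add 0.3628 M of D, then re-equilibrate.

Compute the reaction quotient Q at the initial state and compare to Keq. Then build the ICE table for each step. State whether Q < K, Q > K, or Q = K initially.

Q₀ = 3.0469e+06; Q > K (proceeds reverse)

Q₀ = 3.0469e+06 vs Keq = 1.169 ⇒ Q>K, reverse
Step 1:
                   D          E          M
  Initial    0.01842    0.04428      2.027
  Change       1.035      1.035    -0.5174
  Equil        1.053      1.079       1.51
  solve Keq expr → x = -0.5174; check Q = 1.169
Then change container volume by factor 0.8 (V_new/V_old).
Step 2:
                   D          E          M
  Initial      1.316      1.349      1.887
  Change     -0.1913    -0.1913    0.09565
  Equil        1.125      1.157      1.983
  solve Keq expr → x = 0.09565; check Q = 1.169
Then add 0.3628 M of D.
Step 3:
                   D          E          M
  Initial      1.488      1.157      1.983
  Change     -0.1585    -0.1585    0.07925
  Equil        1.329      0.999      2.062
  solve Keq expr → x = 0.07925; check Q = 1.169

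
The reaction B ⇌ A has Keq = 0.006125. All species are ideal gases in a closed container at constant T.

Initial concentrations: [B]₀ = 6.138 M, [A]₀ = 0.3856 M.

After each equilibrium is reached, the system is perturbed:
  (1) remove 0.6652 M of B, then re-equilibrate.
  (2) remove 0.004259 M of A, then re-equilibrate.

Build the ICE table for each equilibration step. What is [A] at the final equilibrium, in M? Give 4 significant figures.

Q₀ = 0.06282 vs Keq = 0.006125 ⇒ Q>K, reverse
Step 1:
                   B          A
  Initial      6.138     0.3856
  Change      0.3459    -0.3459
  Equil        6.484    0.03971
  solve Keq expr → x = -0.3459; check Q = 0.006125
Then remove 0.6652 M of B.
Step 2:
                   B          A
  Initial      5.819    0.03971
  Change     0.00405   -0.00405
  Equil        5.823    0.03566
  solve Keq expr → x = -0.00405; check Q = 0.006125
Then remove 0.004259 M of A.
Step 3:
                   B          A
  Initial      5.823    0.03141
  Change   -0.004233   0.004233
  Equil        5.819    0.03564
  solve Keq expr → x = 0.004233; check Q = 0.006125

[A]_eq = 0.03564 M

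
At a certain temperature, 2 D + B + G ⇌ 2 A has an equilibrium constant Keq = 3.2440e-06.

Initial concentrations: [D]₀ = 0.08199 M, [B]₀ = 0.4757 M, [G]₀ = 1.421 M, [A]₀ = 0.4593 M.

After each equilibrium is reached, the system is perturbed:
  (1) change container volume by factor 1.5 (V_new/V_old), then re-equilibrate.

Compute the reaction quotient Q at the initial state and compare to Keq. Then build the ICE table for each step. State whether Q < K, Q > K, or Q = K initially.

Q₀ = 46.42 vs Keq = 3.2440e-06 ⇒ Q>K, reverse
Step 1:
                  D         B         G         A
  I         0.08199    0.4757     1.421    0.4593
  C          0.4583    0.2291    0.2291   -0.4583
  E          0.5402    0.7048      1.65  0.001049
  solve Keq expr → x = -0.2291; check Q = 3.2440e-06
Then change container volume by factor 1.5 (V_new/V_old).
Step 2:
                  D         B         G         A
  I          0.3602    0.4699       1.1 6.9958e-04
  C       2.3281e-04 1.1640e-04 1.1640e-04 -2.3281e-04
  E          0.3604      0.47       1.1 4.6677e-04
  solve Keq expr → x = -1.1640e-04; check Q = 3.2440e-06

Q₀ = 46.42; Q > K (proceeds reverse)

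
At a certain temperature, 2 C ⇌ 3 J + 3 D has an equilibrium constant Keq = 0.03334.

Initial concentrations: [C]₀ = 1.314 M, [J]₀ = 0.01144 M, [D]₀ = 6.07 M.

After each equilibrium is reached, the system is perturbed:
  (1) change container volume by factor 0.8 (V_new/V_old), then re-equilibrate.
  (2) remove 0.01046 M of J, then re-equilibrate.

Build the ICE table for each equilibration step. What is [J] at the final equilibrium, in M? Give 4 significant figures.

[J]_eq = 0.05778 M

Q₀ = 1.9393e-04 vs Keq = 0.03334 ⇒ Q<K, forward
Step 1:
                    C           J           D
  Initial       1.314     0.01144        6.07
  Change     -0.03371     0.05056     0.05056
  Equil          1.28       0.062       6.121
  solve Keq expr → x = 0.01685; check Q = 0.03334
Then change container volume by factor 0.8 (V_new/V_old).
Step 2:
                    C           J           D
  Initial         1.6      0.0775       7.651
  Change      0.01299    -0.01949    -0.01949
  Equil         1.613     0.05802       7.631
  solve Keq expr → x = -0.006495; check Q = 0.03334
Then remove 0.01046 M of J.
Step 3:
                    C           J           D
  Initial       1.613     0.04756       7.631
  Change    -0.006813     0.01022     0.01022
  Equil         1.607     0.05778       7.641
  solve Keq expr → x = 0.003406; check Q = 0.03334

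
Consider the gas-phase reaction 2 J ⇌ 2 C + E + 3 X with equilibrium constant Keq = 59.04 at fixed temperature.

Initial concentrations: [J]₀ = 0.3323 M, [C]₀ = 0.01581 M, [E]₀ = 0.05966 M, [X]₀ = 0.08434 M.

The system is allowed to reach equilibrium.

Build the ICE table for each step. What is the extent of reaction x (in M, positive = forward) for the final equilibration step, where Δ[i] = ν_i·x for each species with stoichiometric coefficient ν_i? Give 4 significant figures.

Q₀ = 8.1019e-08 vs Keq = 59.04 ⇒ Q<K, forward
Step 1:
                   J          C          E          X
  I           0.3323    0.01581    0.05966    0.08434
  C          -0.3234     0.3234     0.1617     0.4851
  E         0.008923     0.3392     0.2213     0.5694
  solve Keq expr → x = 0.1617; check Q = 59.04

x = 0.1617 M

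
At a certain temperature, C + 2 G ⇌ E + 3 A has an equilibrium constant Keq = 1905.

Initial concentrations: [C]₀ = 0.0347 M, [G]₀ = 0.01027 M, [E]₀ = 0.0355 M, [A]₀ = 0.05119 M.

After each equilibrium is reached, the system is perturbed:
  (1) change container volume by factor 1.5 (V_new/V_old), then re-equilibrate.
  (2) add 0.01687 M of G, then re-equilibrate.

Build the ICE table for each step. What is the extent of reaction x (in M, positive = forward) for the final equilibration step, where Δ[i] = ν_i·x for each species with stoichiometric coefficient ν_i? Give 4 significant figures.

x = 0.0082 M

Q₀ = 1.301 vs Keq = 1905 ⇒ Q<K, forward
Step 1:
                   C          G          E          A
  init        0.0347    0.01027     0.0355    0.05119
  Δ        -0.004909  -0.009818   0.004909    0.01473
  eq         0.02979 4.5160e-04    0.04041    0.06592
  solve Keq expr → x = 0.004909; check Q = 1905
Then change container volume by factor 1.5 (V_new/V_old).
Step 2:
                   C          G          E          A
  init       0.01986 3.0107e-04    0.02694    0.04395
  Δ       -2.7135e-05 -5.4271e-05 2.7135e-05 8.1406e-05
  eq         0.01983 2.4680e-04    0.02697    0.04403
  solve Keq expr → x = 2.7135e-05; check Q = 1905
Then add 0.01687 M of G.
Step 3:
                   C          G          E          A
  init       0.01983    0.01712    0.02697    0.04403
  Δ          -0.0082    -0.0164     0.0082     0.0246
  eq         0.01163 7.1617e-04    0.03517    0.06863
  solve Keq expr → x = 0.0082; check Q = 1905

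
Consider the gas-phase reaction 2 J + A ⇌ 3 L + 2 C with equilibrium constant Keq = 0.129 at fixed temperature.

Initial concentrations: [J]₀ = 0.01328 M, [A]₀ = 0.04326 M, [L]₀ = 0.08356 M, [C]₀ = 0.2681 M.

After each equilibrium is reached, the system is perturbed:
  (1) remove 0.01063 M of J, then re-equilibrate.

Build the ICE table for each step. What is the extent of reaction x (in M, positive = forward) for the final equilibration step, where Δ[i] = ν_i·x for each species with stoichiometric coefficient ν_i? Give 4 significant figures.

x = -0.001959 M

Q₀ = 5.497 vs Keq = 0.129 ⇒ Q>K, reverse
Step 1:
                   J          A          L          C
  Initial    0.01328    0.04326    0.08356     0.2681
  Change     0.02134    0.01067   -0.03201   -0.02134
  Equil      0.03462    0.05393    0.05155     0.2468
  solve Keq expr → x = -0.01067; check Q = 0.129
Then remove 0.01063 M of J.
Step 2:
                   J          A          L          C
  Initial    0.02399    0.05393    0.05155     0.2468
  Change    0.003919   0.001959  -0.005878  -0.003919
  Equil      0.02791    0.05589    0.04567     0.2428
  solve Keq expr → x = -0.001959; check Q = 0.129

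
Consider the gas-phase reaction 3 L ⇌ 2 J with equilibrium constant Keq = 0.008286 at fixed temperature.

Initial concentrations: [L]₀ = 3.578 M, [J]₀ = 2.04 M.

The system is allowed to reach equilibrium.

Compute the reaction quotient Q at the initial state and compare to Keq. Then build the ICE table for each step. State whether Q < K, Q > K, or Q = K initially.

Q₀ = 0.09085; Q > K (proceeds reverse)

Q₀ = 0.09085 vs Keq = 0.008286 ⇒ Q>K, reverse
Step 1:
                    L           J
  init          3.578        2.04
  Δ             1.498     -0.9989
  eq            5.076       1.041
  solve Keq expr → x = -0.4994; check Q = 0.008286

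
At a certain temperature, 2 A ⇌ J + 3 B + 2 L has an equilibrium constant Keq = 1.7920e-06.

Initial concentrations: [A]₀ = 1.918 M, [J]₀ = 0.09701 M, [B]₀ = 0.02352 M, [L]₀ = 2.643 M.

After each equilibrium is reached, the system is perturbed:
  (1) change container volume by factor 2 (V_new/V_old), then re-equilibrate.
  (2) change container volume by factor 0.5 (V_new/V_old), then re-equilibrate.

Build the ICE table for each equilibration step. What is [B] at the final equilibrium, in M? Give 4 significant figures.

[B]_eq = 0.02142 M

Q₀ = 2.3968e-06 vs Keq = 1.7920e-06 ⇒ Q>K, reverse
Step 1:
                    A           J           B           L
  Initial       1.918     0.09701     0.02352       2.643
  Change     0.001402 -7.0103e-04   -0.002103   -0.001402
  Equil         1.919     0.09631     0.02142       2.642
  solve Keq expr → x = -7.0103e-04; check Q = 1.7920e-06
Then change container volume by factor 2 (V_new/V_old).
Step 2:
                    A           J           B           L
  Initial      0.9597     0.04815     0.01071       1.321
  Change     -0.01006    0.005028     0.01508     0.01006
  Equil        0.9496     0.05318     0.02579       1.331
  solve Keq expr → x = 0.005028; check Q = 1.7920e-06
Then change container volume by factor 0.5 (V_new/V_old).
Step 3:
                    A           J           B           L
  Initial       1.899      0.1064     0.05158       2.662
  Change      0.02011    -0.01006    -0.03017    -0.02011
  Equil         1.919     0.09631     0.02142       2.642
  solve Keq expr → x = -0.01006; check Q = 1.7920e-06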